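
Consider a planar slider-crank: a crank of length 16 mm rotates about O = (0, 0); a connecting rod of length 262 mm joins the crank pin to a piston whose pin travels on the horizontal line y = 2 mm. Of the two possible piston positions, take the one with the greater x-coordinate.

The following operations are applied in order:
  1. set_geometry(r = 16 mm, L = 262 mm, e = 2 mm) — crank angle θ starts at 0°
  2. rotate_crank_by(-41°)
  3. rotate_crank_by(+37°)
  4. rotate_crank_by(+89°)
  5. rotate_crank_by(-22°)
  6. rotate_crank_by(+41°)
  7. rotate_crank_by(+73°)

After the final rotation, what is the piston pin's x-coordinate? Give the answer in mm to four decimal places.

246.0193

set_geometry: r = 16 mm, L = 262 mm, e = 2 mm; θ ← 0°
rotate_crank_by(-41°): θ ← 0° -41° = -41°
rotate_crank_by(+37°): θ ← -41° +37° = -4°
rotate_crank_by(+89°): θ ← -4° +89° = 85°
rotate_crank_by(-22°): θ ← 85° -22° = 63°
rotate_crank_by(+41°): θ ← 63° +41° = 104°
rotate_crank_by(+73°): θ ← 104° +73° = 177°
crank pin P = (r cos θ, r sin θ) = (-15.978073, 0.837375)
h = r sin θ − e = 0.837375 − 2 = -1.162625
x = r cos θ + √(L² − h²) = -15.978073 + √(68644.0 − 1.3517) = -15.978073 + 261.997420 = 246.019348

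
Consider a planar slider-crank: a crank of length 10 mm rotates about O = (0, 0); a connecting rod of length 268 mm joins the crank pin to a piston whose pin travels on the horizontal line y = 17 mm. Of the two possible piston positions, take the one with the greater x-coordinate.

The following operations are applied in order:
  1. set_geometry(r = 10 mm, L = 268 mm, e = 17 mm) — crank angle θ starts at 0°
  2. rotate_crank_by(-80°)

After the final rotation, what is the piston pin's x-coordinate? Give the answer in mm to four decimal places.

268.3883

set_geometry: r = 10 mm, L = 268 mm, e = 17 mm; θ ← 0°
rotate_crank_by(-80°): θ ← 0° -80° = -80°
crank pin P = (r cos θ, r sin θ) = (1.736482, -9.848078)
h = r sin θ − e = -9.848078 − 17 = -26.848078
x = r cos θ + √(L² − h²) = 1.736482 + √(71824.0 − 720.8193) = 1.736482 + 266.651797 = 268.388279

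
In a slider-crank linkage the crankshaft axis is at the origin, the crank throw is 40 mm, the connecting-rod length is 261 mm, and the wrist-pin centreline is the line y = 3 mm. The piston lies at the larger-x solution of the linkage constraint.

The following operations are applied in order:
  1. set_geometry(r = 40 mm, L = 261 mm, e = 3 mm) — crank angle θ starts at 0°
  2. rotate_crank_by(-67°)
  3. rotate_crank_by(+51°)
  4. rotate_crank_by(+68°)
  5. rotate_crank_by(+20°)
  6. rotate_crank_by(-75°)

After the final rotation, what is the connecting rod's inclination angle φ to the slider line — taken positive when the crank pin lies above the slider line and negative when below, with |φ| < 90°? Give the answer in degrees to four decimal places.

-1.1182

set_geometry: r = 40 mm, L = 261 mm, e = 3 mm; θ ← 0°
rotate_crank_by(-67°): θ ← 0° -67° = -67°
rotate_crank_by(+51°): θ ← -67° +51° = -16°
rotate_crank_by(+68°): θ ← -16° +68° = 52°
rotate_crank_by(+20°): θ ← 52° +20° = 72°
rotate_crank_by(-75°): θ ← 72° -75° = -3°
crank pin P = (r cos θ, r sin θ) = (39.945181, -2.093438)
h = r sin θ − e = -2.093438 − 3 = -5.093438
sin φ = h / L = -5.093438 / 261 = -0.01951509
φ = arcsin(-0.01951509) = -1.118203°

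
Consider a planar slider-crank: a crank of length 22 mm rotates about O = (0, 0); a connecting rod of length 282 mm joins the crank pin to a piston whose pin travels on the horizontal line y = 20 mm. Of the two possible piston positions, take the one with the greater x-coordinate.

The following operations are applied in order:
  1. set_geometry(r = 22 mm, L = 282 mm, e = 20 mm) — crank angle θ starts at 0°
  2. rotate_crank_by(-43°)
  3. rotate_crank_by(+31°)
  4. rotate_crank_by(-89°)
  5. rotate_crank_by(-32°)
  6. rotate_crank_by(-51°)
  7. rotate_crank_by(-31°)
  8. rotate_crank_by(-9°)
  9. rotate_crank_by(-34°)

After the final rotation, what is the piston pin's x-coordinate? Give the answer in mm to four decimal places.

277.4219

set_geometry: r = 22 mm, L = 282 mm, e = 20 mm; θ ← 0°
rotate_crank_by(-43°): θ ← 0° -43° = -43°
rotate_crank_by(+31°): θ ← -43° +31° = -12°
rotate_crank_by(-89°): θ ← -12° -89° = -101°
rotate_crank_by(-32°): θ ← -101° -32° = -133°
rotate_crank_by(-51°): θ ← -133° -51° = -184°
rotate_crank_by(-31°): θ ← -184° -31° = -215°
rotate_crank_by(-9°): θ ← -215° -9° = -224°
rotate_crank_by(-34°): θ ← -224° -34° = -258°
crank pin P = (r cos θ, r sin θ) = (-4.574057, 21.519247)
h = r sin θ − e = 21.519247 − 20 = 1.519247
x = r cos θ + √(L² − h²) = -4.574057 + √(79524.0 − 2.3081) = -4.574057 + 281.995908 = 277.421850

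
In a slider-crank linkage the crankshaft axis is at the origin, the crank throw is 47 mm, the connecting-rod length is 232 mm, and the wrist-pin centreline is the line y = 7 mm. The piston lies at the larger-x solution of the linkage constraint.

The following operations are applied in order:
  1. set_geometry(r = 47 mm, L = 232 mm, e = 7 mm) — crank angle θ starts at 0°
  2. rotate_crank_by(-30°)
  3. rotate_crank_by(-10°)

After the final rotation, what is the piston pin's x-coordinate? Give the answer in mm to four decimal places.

set_geometry: r = 47 mm, L = 232 mm, e = 7 mm; θ ← 0°
rotate_crank_by(-30°): θ ← 0° -30° = -30°
rotate_crank_by(-10°): θ ← -30° -10° = -40°
crank pin P = (r cos θ, r sin θ) = (36.004089, -30.211018)
h = r sin θ − e = -30.211018 − 7 = -37.211018
x = r cos θ + √(L² − h²) = 36.004089 + √(53824.0 − 1384.6598) = 36.004089 + 228.996376 = 265.000465

265.0005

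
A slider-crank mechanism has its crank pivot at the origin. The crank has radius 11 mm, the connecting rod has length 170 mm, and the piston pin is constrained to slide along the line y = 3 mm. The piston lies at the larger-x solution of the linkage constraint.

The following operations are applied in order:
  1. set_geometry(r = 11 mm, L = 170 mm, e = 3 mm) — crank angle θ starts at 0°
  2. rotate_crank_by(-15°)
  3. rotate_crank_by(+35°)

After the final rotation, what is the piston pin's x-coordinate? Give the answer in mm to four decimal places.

180.3349

set_geometry: r = 11 mm, L = 170 mm, e = 3 mm; θ ← 0°
rotate_crank_by(-15°): θ ← 0° -15° = -15°
rotate_crank_by(+35°): θ ← -15° +35° = 20°
crank pin P = (r cos θ, r sin θ) = (10.336619, 3.762222)
h = r sin θ − e = 3.762222 − 3 = 0.762222
x = r cos θ + √(L² − h²) = 10.336619 + √(28900.0 − 0.5810) = 10.336619 + 169.998291 = 180.334910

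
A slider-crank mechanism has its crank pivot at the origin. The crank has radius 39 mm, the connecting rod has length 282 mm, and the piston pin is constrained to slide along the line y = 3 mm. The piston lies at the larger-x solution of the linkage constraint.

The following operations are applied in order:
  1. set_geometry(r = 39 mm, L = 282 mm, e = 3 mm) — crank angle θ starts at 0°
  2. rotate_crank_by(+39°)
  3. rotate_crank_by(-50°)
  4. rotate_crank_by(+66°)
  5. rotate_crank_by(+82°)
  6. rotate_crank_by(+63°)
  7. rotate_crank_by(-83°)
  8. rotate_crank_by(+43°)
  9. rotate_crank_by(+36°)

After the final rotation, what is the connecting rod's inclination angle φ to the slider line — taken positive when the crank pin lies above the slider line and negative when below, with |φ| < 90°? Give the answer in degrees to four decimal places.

set_geometry: r = 39 mm, L = 282 mm, e = 3 mm; θ ← 0°
rotate_crank_by(+39°): θ ← 0° +39° = 39°
rotate_crank_by(-50°): θ ← 39° -50° = -11°
rotate_crank_by(+66°): θ ← -11° +66° = 55°
rotate_crank_by(+82°): θ ← 55° +82° = 137°
rotate_crank_by(+63°): θ ← 137° +63° = 200°
rotate_crank_by(-83°): θ ← 200° -83° = 117°
rotate_crank_by(+43°): θ ← 117° +43° = 160°
rotate_crank_by(+36°): θ ← 160° +36° = 196°
crank pin P = (r cos θ, r sin θ) = (-37.489206, -10.749857)
h = r sin θ − e = -10.749857 − 3 = -13.749857
sin φ = h / L = -13.749857 / 282 = -0.04875836
φ = arcsin(-0.04875836) = -2.794756°

-2.7948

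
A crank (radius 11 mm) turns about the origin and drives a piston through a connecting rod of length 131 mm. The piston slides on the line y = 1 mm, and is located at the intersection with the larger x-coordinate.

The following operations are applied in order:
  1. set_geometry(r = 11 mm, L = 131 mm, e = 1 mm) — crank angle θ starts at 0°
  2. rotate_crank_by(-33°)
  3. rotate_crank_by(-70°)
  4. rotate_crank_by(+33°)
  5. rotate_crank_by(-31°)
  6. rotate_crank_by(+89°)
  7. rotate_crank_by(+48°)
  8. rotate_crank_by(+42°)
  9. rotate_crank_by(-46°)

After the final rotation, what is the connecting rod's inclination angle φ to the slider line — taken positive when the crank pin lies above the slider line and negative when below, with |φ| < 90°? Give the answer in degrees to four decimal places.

2.1126

set_geometry: r = 11 mm, L = 131 mm, e = 1 mm; θ ← 0°
rotate_crank_by(-33°): θ ← 0° -33° = -33°
rotate_crank_by(-70°): θ ← -33° -70° = -103°
rotate_crank_by(+33°): θ ← -103° +33° = -70°
rotate_crank_by(-31°): θ ← -70° -31° = -101°
rotate_crank_by(+89°): θ ← -101° +89° = -12°
rotate_crank_by(+48°): θ ← -12° +48° = 36°
rotate_crank_by(+42°): θ ← 36° +42° = 78°
rotate_crank_by(-46°): θ ← 78° -46° = 32°
crank pin P = (r cos θ, r sin θ) = (9.328529, 5.829112)
h = r sin θ − e = 5.829112 − 1 = 4.829112
sin φ = h / L = 4.829112 / 131 = 0.03686345
φ = arcsin(0.03686345) = 2.112599°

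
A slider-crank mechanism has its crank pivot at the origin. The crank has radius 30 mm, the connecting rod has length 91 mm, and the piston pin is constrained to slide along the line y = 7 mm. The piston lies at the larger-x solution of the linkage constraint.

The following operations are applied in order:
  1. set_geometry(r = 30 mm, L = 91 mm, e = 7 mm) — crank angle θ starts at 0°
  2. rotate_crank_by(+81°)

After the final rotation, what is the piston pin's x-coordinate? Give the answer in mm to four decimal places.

92.8341

set_geometry: r = 30 mm, L = 91 mm, e = 7 mm; θ ← 0°
rotate_crank_by(+81°): θ ← 0° +81° = 81°
crank pin P = (r cos θ, r sin θ) = (4.693034, 29.630650)
h = r sin θ − e = 29.630650 − 7 = 22.630650
x = r cos θ + √(L² − h²) = 4.693034 + √(8281.0 − 512.1463) = 4.693034 + 88.141101 = 92.834135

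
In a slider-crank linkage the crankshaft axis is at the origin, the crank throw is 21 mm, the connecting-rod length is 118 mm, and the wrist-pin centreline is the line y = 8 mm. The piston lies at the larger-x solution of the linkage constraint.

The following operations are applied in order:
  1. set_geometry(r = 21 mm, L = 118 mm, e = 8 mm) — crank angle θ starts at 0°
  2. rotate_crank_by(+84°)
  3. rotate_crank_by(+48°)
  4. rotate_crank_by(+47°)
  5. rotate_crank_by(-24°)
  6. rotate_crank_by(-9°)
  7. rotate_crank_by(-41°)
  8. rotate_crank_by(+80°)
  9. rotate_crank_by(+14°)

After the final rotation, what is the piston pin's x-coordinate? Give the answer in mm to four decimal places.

97.2076

set_geometry: r = 21 mm, L = 118 mm, e = 8 mm; θ ← 0°
rotate_crank_by(+84°): θ ← 0° +84° = 84°
rotate_crank_by(+48°): θ ← 84° +48° = 132°
rotate_crank_by(+47°): θ ← 132° +47° = 179°
rotate_crank_by(-24°): θ ← 179° -24° = 155°
rotate_crank_by(-9°): θ ← 155° -9° = 146°
rotate_crank_by(-41°): θ ← 146° -41° = 105°
rotate_crank_by(+80°): θ ← 105° +80° = 185°
rotate_crank_by(+14°): θ ← 185° +14° = 199°
crank pin P = (r cos θ, r sin θ) = (-19.855890, -6.836931)
h = r sin θ − e = -6.836931 − 8 = -14.836931
x = r cos θ + √(L² − h²) = -19.855890 + √(13924.0 − 220.1345) = -19.855890 + 117.063510 = 97.207620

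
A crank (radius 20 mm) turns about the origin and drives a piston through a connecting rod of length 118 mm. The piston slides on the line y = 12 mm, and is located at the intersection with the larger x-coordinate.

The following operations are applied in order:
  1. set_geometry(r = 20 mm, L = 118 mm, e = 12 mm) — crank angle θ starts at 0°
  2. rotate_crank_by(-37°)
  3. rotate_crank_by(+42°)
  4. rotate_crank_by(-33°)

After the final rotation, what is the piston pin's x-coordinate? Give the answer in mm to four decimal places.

set_geometry: r = 20 mm, L = 118 mm, e = 12 mm; θ ← 0°
rotate_crank_by(-37°): θ ← 0° -37° = -37°
rotate_crank_by(+42°): θ ← -37° +42° = 5°
rotate_crank_by(-33°): θ ← 5° -33° = -28°
crank pin P = (r cos θ, r sin θ) = (17.658952, -9.389431)
h = r sin θ − e = -9.389431 − 12 = -21.389431
x = r cos θ + √(L² − h²) = 17.658952 + √(13924.0 − 457.5078) = 17.658952 + 116.045216 = 133.704168

133.7042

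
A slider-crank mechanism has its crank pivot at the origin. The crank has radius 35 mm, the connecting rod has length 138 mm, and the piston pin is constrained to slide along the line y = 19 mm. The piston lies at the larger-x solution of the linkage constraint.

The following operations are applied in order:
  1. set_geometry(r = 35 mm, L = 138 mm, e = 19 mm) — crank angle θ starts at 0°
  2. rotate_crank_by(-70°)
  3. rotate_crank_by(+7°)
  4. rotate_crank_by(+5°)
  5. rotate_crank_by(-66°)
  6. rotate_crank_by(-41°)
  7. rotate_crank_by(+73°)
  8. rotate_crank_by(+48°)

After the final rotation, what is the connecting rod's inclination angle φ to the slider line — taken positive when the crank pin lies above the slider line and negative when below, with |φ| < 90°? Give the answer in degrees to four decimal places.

set_geometry: r = 35 mm, L = 138 mm, e = 19 mm; θ ← 0°
rotate_crank_by(-70°): θ ← 0° -70° = -70°
rotate_crank_by(+7°): θ ← -70° +7° = -63°
rotate_crank_by(+5°): θ ← -63° +5° = -58°
rotate_crank_by(-66°): θ ← -58° -66° = -124°
rotate_crank_by(-41°): θ ← -124° -41° = -165°
rotate_crank_by(+73°): θ ← -165° +73° = -92°
rotate_crank_by(+48°): θ ← -92° +48° = -44°
crank pin P = (r cos θ, r sin θ) = (25.176893, -24.313043)
h = r sin θ − e = -24.313043 − 19 = -43.313043
sin φ = h / L = -43.313043 / 138 = -0.31386263
φ = arcsin(-0.31386263) = -18.292165°

-18.2922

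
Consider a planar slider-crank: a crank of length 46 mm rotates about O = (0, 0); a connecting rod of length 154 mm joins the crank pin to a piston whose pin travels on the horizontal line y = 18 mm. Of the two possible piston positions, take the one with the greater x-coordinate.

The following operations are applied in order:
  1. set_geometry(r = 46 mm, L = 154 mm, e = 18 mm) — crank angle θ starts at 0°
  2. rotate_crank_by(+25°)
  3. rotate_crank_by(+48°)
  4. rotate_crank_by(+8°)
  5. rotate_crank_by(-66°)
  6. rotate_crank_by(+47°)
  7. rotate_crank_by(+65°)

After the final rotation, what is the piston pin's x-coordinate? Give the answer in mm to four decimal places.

set_geometry: r = 46 mm, L = 154 mm, e = 18 mm; θ ← 0°
rotate_crank_by(+25°): θ ← 0° +25° = 25°
rotate_crank_by(+48°): θ ← 25° +48° = 73°
rotate_crank_by(+8°): θ ← 73° +8° = 81°
rotate_crank_by(-66°): θ ← 81° -66° = 15°
rotate_crank_by(+47°): θ ← 15° +47° = 62°
rotate_crank_by(+65°): θ ← 62° +65° = 127°
crank pin P = (r cos θ, r sin θ) = (-27.683491, 36.737233)
h = r sin θ − e = 36.737233 − 18 = 18.737233
x = r cos θ + √(L² − h²) = -27.683491 + √(23716.0 − 351.0839) = -27.683491 + 152.855867 = 125.172376

125.1724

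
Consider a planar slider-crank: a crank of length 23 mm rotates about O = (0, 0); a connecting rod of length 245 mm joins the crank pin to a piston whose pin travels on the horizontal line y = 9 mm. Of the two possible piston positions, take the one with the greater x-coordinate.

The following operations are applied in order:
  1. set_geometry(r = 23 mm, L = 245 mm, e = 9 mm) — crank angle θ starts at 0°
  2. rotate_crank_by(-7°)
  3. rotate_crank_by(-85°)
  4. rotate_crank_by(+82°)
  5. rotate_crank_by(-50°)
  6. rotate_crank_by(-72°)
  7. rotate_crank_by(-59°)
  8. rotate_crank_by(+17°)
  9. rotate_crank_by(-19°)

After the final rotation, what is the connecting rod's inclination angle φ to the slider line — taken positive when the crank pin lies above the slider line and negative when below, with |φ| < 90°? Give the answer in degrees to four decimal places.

set_geometry: r = 23 mm, L = 245 mm, e = 9 mm; θ ← 0°
rotate_crank_by(-7°): θ ← 0° -7° = -7°
rotate_crank_by(-85°): θ ← -7° -85° = -92°
rotate_crank_by(+82°): θ ← -92° +82° = -10°
rotate_crank_by(-50°): θ ← -10° -50° = -60°
rotate_crank_by(-72°): θ ← -60° -72° = -132°
rotate_crank_by(-59°): θ ← -132° -59° = -191°
rotate_crank_by(+17°): θ ← -191° +17° = -174°
rotate_crank_by(-19°): θ ← -174° -19° = -193°
crank pin P = (r cos θ, r sin θ) = (-22.410511, 5.173874)
h = r sin θ − e = 5.173874 − 9 = -3.826126
sin φ = h / L = -3.826126 / 245 = -0.01561684
φ = arcsin(-0.01561684) = -0.894815°

-0.8948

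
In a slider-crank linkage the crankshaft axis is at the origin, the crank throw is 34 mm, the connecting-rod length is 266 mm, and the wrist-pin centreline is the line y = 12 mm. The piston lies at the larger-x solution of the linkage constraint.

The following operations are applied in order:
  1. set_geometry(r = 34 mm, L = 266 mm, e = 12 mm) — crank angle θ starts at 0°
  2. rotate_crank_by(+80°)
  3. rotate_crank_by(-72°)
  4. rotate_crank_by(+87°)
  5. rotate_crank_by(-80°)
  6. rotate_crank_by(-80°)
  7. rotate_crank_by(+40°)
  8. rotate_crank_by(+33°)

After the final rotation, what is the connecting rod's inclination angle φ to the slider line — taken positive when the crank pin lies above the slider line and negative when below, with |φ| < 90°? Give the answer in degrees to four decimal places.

set_geometry: r = 34 mm, L = 266 mm, e = 12 mm; θ ← 0°
rotate_crank_by(+80°): θ ← 0° +80° = 80°
rotate_crank_by(-72°): θ ← 80° -72° = 8°
rotate_crank_by(+87°): θ ← 8° +87° = 95°
rotate_crank_by(-80°): θ ← 95° -80° = 15°
rotate_crank_by(-80°): θ ← 15° -80° = -65°
rotate_crank_by(+40°): θ ← -65° +40° = -25°
rotate_crank_by(+33°): θ ← -25° +33° = 8°
crank pin P = (r cos θ, r sin θ) = (33.669114, 4.731885)
h = r sin θ − e = 4.731885 − 12 = -7.268115
sin φ = h / L = -7.268115 / 266 = -0.02732374
φ = arcsin(-0.02732374) = -1.565730°

-1.5657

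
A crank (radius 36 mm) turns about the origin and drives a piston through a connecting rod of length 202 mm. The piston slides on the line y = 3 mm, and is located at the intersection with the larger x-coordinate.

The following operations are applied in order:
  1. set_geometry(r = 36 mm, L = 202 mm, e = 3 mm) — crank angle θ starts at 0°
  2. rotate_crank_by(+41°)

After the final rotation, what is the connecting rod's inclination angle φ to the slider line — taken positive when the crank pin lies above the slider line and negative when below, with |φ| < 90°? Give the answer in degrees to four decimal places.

5.8584

set_geometry: r = 36 mm, L = 202 mm, e = 3 mm; θ ← 0°
rotate_crank_by(+41°): θ ← 0° +41° = 41°
crank pin P = (r cos θ, r sin θ) = (27.169545, 23.618125)
h = r sin θ − e = 23.618125 − 3 = 20.618125
sin φ = h / L = 20.618125 / 202 = 0.10206993
φ = arcsin(0.10206993) = 5.858379°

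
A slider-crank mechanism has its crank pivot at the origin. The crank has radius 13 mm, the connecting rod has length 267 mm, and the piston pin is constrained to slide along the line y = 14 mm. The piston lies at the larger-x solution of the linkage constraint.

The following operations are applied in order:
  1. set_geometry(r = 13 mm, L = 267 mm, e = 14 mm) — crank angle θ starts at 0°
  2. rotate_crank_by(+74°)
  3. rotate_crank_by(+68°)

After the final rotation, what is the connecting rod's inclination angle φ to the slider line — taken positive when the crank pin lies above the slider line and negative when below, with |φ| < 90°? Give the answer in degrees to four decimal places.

-1.2869

set_geometry: r = 13 mm, L = 267 mm, e = 14 mm; θ ← 0°
rotate_crank_by(+74°): θ ← 0° +74° = 74°
rotate_crank_by(+68°): θ ← 74° +68° = 142°
crank pin P = (r cos θ, r sin θ) = (-10.244140, 8.003599)
h = r sin θ − e = 8.003599 − 14 = -5.996401
sin φ = h / L = -5.996401 / 267 = -0.02245843
φ = arcsin(-0.02245843) = -1.286881°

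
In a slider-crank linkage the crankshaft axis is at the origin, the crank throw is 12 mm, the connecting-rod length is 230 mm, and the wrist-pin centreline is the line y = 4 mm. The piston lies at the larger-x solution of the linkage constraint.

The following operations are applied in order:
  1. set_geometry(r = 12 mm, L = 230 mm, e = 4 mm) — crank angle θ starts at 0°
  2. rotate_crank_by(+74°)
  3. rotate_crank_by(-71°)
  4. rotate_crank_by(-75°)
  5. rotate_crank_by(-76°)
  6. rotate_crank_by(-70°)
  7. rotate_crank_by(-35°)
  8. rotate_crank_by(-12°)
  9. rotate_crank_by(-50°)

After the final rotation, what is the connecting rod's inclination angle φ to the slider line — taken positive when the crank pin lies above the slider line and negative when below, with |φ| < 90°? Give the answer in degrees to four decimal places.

set_geometry: r = 12 mm, L = 230 mm, e = 4 mm; θ ← 0°
rotate_crank_by(+74°): θ ← 0° +74° = 74°
rotate_crank_by(-71°): θ ← 74° -71° = 3°
rotate_crank_by(-75°): θ ← 3° -75° = -72°
rotate_crank_by(-76°): θ ← -72° -76° = -148°
rotate_crank_by(-70°): θ ← -148° -70° = -218°
rotate_crank_by(-35°): θ ← -218° -35° = -253°
rotate_crank_by(-12°): θ ← -253° -12° = -265°
rotate_crank_by(-50°): θ ← -265° -50° = -315°
crank pin P = (r cos θ, r sin θ) = (8.485281, 8.485281)
h = r sin θ − e = 8.485281 − 4 = 4.485281
sin φ = h / L = 4.485281 / 230 = 0.01950122
φ = arcsin(0.01950122) = 1.117409°

1.1174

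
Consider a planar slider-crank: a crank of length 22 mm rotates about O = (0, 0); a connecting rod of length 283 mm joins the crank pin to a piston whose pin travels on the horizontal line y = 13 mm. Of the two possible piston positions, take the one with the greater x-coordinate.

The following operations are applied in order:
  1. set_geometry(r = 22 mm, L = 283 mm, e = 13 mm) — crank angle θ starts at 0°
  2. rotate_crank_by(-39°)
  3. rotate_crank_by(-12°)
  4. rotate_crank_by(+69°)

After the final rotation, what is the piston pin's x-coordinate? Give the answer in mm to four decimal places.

303.8553

set_geometry: r = 22 mm, L = 283 mm, e = 13 mm; θ ← 0°
rotate_crank_by(-39°): θ ← 0° -39° = -39°
rotate_crank_by(-12°): θ ← -39° -12° = -51°
rotate_crank_by(+69°): θ ← -51° +69° = 18°
crank pin P = (r cos θ, r sin θ) = (20.923243, 6.798374)
h = r sin θ − e = 6.798374 − 13 = -6.201626
x = r cos θ + √(L² − h²) = 20.923243 + √(80089.0 − 38.4602) = 20.923243 + 282.932041 = 303.855284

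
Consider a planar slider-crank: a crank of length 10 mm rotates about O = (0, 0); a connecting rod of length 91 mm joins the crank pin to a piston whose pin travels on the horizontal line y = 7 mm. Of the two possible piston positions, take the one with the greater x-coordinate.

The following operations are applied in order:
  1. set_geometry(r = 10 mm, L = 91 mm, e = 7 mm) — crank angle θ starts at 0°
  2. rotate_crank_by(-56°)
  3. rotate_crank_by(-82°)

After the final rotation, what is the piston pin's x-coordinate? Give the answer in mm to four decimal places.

set_geometry: r = 10 mm, L = 91 mm, e = 7 mm; θ ← 0°
rotate_crank_by(-56°): θ ← 0° -56° = -56°
rotate_crank_by(-82°): θ ← -56° -82° = -138°
crank pin P = (r cos θ, r sin θ) = (-7.431448, -6.691306)
h = r sin θ − e = -6.691306 − 7 = -13.691306
x = r cos θ + √(L² − h²) = -7.431448 + √(8281.0 − 187.4519) = -7.431448 + 89.964149 = 82.532701

82.5327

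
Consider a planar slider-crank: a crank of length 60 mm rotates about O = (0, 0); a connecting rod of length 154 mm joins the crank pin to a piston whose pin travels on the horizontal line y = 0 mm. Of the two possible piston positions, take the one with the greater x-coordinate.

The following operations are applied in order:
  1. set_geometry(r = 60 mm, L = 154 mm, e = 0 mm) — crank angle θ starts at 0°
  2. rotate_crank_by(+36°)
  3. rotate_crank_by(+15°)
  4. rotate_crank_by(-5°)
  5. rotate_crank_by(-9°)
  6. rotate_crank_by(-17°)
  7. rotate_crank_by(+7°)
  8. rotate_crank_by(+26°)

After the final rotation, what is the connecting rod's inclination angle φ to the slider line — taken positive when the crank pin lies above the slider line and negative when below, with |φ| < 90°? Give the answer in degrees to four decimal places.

18.1290

set_geometry: r = 60 mm, L = 154 mm, e = 0 mm; θ ← 0°
rotate_crank_by(+36°): θ ← 0° +36° = 36°
rotate_crank_by(+15°): θ ← 36° +15° = 51°
rotate_crank_by(-5°): θ ← 51° -5° = 46°
rotate_crank_by(-9°): θ ← 46° -9° = 37°
rotate_crank_by(-17°): θ ← 37° -17° = 20°
rotate_crank_by(+7°): θ ← 20° +7° = 27°
rotate_crank_by(+26°): θ ← 27° +26° = 53°
crank pin P = (r cos θ, r sin θ) = (36.108901, 47.918131)
h = r sin θ − e = 47.918131 − 0 = 47.918131
sin φ = h / L = 47.918131 / 154 = 0.31115669
φ = arcsin(0.31115669) = 18.128952°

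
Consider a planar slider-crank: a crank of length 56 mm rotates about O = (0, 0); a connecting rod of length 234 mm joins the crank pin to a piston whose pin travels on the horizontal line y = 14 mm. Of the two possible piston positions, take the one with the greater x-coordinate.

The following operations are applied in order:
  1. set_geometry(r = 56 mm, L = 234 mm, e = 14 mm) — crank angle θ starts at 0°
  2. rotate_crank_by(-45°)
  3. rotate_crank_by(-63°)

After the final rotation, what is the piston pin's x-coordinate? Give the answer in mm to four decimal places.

set_geometry: r = 56 mm, L = 234 mm, e = 14 mm; θ ← 0°
rotate_crank_by(-45°): θ ← 0° -45° = -45°
rotate_crank_by(-63°): θ ← -45° -63° = -108°
crank pin P = (r cos θ, r sin θ) = (-17.304952, -53.259165)
h = r sin θ − e = -53.259165 − 14 = -67.259165
x = r cos θ + √(L² − h²) = -17.304952 + √(54756.0 − 4523.7953) = -17.304952 + 224.125422 = 206.820470

206.8205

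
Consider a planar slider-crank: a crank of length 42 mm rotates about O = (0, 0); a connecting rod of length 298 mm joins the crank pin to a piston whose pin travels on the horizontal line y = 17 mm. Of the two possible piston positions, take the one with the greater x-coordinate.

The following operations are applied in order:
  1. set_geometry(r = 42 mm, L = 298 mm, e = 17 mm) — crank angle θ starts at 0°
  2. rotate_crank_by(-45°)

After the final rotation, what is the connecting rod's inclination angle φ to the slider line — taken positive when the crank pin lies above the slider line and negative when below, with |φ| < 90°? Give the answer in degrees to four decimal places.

set_geometry: r = 42 mm, L = 298 mm, e = 17 mm; θ ← 0°
rotate_crank_by(-45°): θ ← 0° -45° = -45°
crank pin P = (r cos θ, r sin θ) = (29.698485, -29.698485)
h = r sin θ − e = -29.698485 − 17 = -46.698485
sin φ = h / L = -46.698485 / 298 = -0.15670632
φ = arcsin(-0.15670632) = -9.015771°

-9.0158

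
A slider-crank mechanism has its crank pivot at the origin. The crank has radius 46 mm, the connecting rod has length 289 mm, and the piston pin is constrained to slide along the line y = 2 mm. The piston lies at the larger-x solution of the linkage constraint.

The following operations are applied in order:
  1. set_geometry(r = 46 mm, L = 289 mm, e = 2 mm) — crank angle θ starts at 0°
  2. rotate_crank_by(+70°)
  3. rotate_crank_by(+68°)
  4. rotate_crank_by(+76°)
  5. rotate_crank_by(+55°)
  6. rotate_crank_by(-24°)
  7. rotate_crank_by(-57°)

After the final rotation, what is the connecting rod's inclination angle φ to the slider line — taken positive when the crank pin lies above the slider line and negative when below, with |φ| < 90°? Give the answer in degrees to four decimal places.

-1.6660

set_geometry: r = 46 mm, L = 289 mm, e = 2 mm; θ ← 0°
rotate_crank_by(+70°): θ ← 0° +70° = 70°
rotate_crank_by(+68°): θ ← 70° +68° = 138°
rotate_crank_by(+76°): θ ← 138° +76° = 214°
rotate_crank_by(+55°): θ ← 214° +55° = 269°
rotate_crank_by(-24°): θ ← 269° -24° = 245°
rotate_crank_by(-57°): θ ← 245° -57° = 188°
crank pin P = (r cos θ, r sin θ) = (-45.552331, -6.401963)
h = r sin θ − e = -6.401963 − 2 = -8.401963
sin φ = h / L = -8.401963 / 289 = -0.02907254
φ = arcsin(-0.02907254) = -1.665968°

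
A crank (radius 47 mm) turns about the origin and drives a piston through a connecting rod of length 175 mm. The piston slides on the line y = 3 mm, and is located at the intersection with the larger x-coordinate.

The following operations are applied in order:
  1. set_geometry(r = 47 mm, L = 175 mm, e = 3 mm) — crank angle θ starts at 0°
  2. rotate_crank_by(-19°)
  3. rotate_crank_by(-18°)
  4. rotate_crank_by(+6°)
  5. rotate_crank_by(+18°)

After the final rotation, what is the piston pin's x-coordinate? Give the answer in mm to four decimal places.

set_geometry: r = 47 mm, L = 175 mm, e = 3 mm; θ ← 0°
rotate_crank_by(-19°): θ ← 0° -19° = -19°
rotate_crank_by(-18°): θ ← -19° -18° = -37°
rotate_crank_by(+6°): θ ← -37° +6° = -31°
rotate_crank_by(+18°): θ ← -31° +18° = -13°
crank pin P = (r cos θ, r sin θ) = (45.795393, -10.572700)
h = r sin θ − e = -10.572700 − 3 = -13.572700
x = r cos θ + √(L² − h²) = 45.795393 + √(30625.0 − 184.2182) = 45.795393 + 174.472868 = 220.268261

220.2683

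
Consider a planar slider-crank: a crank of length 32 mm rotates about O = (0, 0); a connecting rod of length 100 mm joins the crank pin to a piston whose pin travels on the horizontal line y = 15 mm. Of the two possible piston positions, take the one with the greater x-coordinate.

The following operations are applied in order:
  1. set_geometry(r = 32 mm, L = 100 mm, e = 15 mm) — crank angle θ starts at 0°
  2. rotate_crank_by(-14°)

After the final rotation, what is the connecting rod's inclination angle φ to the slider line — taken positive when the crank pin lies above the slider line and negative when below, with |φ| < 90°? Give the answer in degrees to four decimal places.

-13.1449

set_geometry: r = 32 mm, L = 100 mm, e = 15 mm; θ ← 0°
rotate_crank_by(-14°): θ ← 0° -14° = -14°
crank pin P = (r cos θ, r sin θ) = (31.049463, -7.741501)
h = r sin θ − e = -7.741501 − 15 = -22.741501
sin φ = h / L = -22.741501 / 100 = -0.22741501
φ = arcsin(-0.22741501) = -13.144930°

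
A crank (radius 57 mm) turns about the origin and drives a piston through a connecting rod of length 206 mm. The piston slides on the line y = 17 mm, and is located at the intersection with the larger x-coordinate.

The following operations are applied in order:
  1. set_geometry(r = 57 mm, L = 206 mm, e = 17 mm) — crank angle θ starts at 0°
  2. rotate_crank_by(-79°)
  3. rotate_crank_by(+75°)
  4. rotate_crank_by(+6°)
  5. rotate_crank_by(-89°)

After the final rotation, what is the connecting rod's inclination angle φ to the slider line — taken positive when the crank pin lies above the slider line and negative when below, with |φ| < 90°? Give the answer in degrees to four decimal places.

-21.0292

set_geometry: r = 57 mm, L = 206 mm, e = 17 mm; θ ← 0°
rotate_crank_by(-79°): θ ← 0° -79° = -79°
rotate_crank_by(+75°): θ ← -79° +75° = -4°
rotate_crank_by(+6°): θ ← -4° +6° = 2°
rotate_crank_by(-89°): θ ← 2° -89° = -87°
crank pin P = (r cos θ, r sin θ) = (2.983150, -56.921883)
h = r sin θ − e = -56.921883 − 17 = -73.921883
sin φ = h / L = -73.921883 / 206 = -0.35884409
φ = arcsin(-0.35884409) = -21.029225°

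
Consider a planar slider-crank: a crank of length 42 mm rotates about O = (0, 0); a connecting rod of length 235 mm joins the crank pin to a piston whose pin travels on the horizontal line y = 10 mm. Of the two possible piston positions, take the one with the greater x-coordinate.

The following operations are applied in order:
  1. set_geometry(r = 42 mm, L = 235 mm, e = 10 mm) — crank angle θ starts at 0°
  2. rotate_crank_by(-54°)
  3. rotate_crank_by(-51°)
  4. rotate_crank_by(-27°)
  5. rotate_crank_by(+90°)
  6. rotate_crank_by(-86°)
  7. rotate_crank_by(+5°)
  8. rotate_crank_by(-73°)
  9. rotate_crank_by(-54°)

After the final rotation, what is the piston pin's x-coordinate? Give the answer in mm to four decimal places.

set_geometry: r = 42 mm, L = 235 mm, e = 10 mm; θ ← 0°
rotate_crank_by(-54°): θ ← 0° -54° = -54°
rotate_crank_by(-51°): θ ← -54° -51° = -105°
rotate_crank_by(-27°): θ ← -105° -27° = -132°
rotate_crank_by(+90°): θ ← -132° +90° = -42°
rotate_crank_by(-86°): θ ← -42° -86° = -128°
rotate_crank_by(+5°): θ ← -128° +5° = -123°
rotate_crank_by(-73°): θ ← -123° -73° = -196°
rotate_crank_by(-54°): θ ← -196° -54° = -250°
crank pin P = (r cos θ, r sin θ) = (-14.364846, 39.467090)
h = r sin θ − e = 39.467090 − 10 = 29.467090
x = r cos θ + √(L² − h²) = -14.364846 + √(55225.0 − 868.3094) = -14.364846 + 233.145214 = 218.780368

218.7804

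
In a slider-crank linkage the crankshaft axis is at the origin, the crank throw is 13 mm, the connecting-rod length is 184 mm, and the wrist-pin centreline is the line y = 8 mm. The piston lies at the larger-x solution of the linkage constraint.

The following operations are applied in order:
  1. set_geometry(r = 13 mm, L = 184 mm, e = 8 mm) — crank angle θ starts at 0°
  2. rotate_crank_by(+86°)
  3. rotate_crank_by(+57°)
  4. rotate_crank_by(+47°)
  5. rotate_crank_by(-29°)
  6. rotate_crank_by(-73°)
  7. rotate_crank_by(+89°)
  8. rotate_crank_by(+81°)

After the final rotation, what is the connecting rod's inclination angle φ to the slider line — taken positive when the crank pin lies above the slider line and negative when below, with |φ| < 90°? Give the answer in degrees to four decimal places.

-6.4644

set_geometry: r = 13 mm, L = 184 mm, e = 8 mm; θ ← 0°
rotate_crank_by(+86°): θ ← 0° +86° = 86°
rotate_crank_by(+57°): θ ← 86° +57° = 143°
rotate_crank_by(+47°): θ ← 143° +47° = 190°
rotate_crank_by(-29°): θ ← 190° -29° = 161°
rotate_crank_by(-73°): θ ← 161° -73° = 88°
rotate_crank_by(+89°): θ ← 88° +89° = 177°
rotate_crank_by(+81°): θ ← 177° +81° = 258°
crank pin P = (r cos θ, r sin θ) = (-2.702852, -12.715919)
h = r sin θ − e = -12.715919 − 8 = -20.715919
sin φ = h / L = -20.715919 / 184 = -0.11258652
φ = arcsin(-0.11258652) = -6.464438°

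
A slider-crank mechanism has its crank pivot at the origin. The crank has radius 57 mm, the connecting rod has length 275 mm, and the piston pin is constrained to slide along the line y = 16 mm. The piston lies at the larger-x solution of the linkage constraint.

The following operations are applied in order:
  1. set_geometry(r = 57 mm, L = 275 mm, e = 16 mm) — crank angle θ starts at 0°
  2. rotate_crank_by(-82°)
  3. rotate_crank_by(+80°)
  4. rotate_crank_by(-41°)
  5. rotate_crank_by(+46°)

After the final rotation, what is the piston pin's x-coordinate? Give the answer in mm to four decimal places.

331.6136

set_geometry: r = 57 mm, L = 275 mm, e = 16 mm; θ ← 0°
rotate_crank_by(-82°): θ ← 0° -82° = -82°
rotate_crank_by(+80°): θ ← -82° +80° = -2°
rotate_crank_by(-41°): θ ← -2° -41° = -43°
rotate_crank_by(+46°): θ ← -43° +46° = 3°
crank pin P = (r cos θ, r sin θ) = (56.921883, 2.983150)
h = r sin θ − e = 2.983150 − 16 = -13.016850
x = r cos θ + √(L² − h²) = 56.921883 + √(75625.0 − 169.4384) = 56.921883 + 274.691757 = 331.613641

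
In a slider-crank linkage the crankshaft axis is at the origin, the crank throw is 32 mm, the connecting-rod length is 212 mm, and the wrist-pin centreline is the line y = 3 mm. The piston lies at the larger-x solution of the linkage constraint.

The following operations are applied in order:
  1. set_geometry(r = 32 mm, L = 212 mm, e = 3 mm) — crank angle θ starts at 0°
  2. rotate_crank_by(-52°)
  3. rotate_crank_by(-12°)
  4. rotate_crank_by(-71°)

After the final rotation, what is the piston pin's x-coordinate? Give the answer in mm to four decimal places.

187.8179

set_geometry: r = 32 mm, L = 212 mm, e = 3 mm; θ ← 0°
rotate_crank_by(-52°): θ ← 0° -52° = -52°
rotate_crank_by(-12°): θ ← -52° -12° = -64°
rotate_crank_by(-71°): θ ← -64° -71° = -135°
crank pin P = (r cos θ, r sin θ) = (-22.627417, -22.627417)
h = r sin θ − e = -22.627417 − 3 = -25.627417
x = r cos θ + √(L² − h²) = -22.627417 + √(44944.0 − 656.7645) = -22.627417 + 210.445327 = 187.817910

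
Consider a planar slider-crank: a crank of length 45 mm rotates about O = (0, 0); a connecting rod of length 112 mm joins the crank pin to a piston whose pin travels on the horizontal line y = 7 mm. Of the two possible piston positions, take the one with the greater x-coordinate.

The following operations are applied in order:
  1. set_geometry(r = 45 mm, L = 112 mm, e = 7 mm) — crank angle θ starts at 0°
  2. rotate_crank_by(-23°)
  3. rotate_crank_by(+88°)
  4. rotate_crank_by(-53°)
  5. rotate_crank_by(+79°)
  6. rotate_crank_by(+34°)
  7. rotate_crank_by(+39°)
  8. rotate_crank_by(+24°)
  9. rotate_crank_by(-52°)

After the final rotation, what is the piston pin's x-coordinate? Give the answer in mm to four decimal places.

set_geometry: r = 45 mm, L = 112 mm, e = 7 mm; θ ← 0°
rotate_crank_by(-23°): θ ← 0° -23° = -23°
rotate_crank_by(+88°): θ ← -23° +88° = 65°
rotate_crank_by(-53°): θ ← 65° -53° = 12°
rotate_crank_by(+79°): θ ← 12° +79° = 91°
rotate_crank_by(+34°): θ ← 91° +34° = 125°
rotate_crank_by(+39°): θ ← 125° +39° = 164°
rotate_crank_by(+24°): θ ← 164° +24° = 188°
rotate_crank_by(-52°): θ ← 188° -52° = 136°
crank pin P = (r cos θ, r sin θ) = (-32.370291, 31.259627)
h = r sin θ − e = 31.259627 − 7 = 24.259627
x = r cos θ + √(L² − h²) = -32.370291 + √(12544.0 − 588.5295) = -32.370291 + 109.341074 = 76.970783

76.9708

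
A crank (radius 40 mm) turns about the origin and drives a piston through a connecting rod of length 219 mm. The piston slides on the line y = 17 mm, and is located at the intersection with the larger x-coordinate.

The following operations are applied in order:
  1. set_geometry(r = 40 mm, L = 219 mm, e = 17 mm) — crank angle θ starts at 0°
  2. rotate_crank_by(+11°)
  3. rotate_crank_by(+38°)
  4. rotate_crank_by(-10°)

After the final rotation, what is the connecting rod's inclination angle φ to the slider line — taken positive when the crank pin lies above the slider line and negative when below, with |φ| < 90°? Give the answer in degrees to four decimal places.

2.1387

set_geometry: r = 40 mm, L = 219 mm, e = 17 mm; θ ← 0°
rotate_crank_by(+11°): θ ← 0° +11° = 11°
rotate_crank_by(+38°): θ ← 11° +38° = 49°
rotate_crank_by(-10°): θ ← 49° -10° = 39°
crank pin P = (r cos θ, r sin θ) = (31.085838, 25.172816)
h = r sin θ − e = 25.172816 − 17 = 8.172816
sin φ = h / L = 8.172816 / 219 = 0.03731879
φ = arcsin(0.03731879) = 2.138706°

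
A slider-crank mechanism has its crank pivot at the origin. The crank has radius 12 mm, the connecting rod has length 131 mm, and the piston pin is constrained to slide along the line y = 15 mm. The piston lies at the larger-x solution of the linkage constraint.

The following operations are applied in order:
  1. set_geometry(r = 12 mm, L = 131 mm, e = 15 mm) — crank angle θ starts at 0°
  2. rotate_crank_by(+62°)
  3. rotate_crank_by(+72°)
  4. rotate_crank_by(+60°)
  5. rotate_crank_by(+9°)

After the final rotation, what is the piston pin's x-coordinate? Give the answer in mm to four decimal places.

118.4659

set_geometry: r = 12 mm, L = 131 mm, e = 15 mm; θ ← 0°
rotate_crank_by(+62°): θ ← 0° +62° = 62°
rotate_crank_by(+72°): θ ← 62° +72° = 134°
rotate_crank_by(+60°): θ ← 134° +60° = 194°
rotate_crank_by(+9°): θ ← 194° +9° = 203°
crank pin P = (r cos θ, r sin θ) = (-11.046058, -4.688774)
h = r sin θ − e = -4.688774 − 15 = -19.688774
x = r cos θ + √(L² − h²) = -11.046058 + √(17161.0 − 387.6478) = -11.046058 + 129.511977 = 118.465919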